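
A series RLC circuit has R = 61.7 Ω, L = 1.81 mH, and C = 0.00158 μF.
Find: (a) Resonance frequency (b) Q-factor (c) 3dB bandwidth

Step 1 — Resonance condition Im(Z)=0 gives ω₀ = 1/√(LC).
Step 2 — ω₀ = 1/√(0.00181·1.58e-09) = 5.913e+05 rad/s.
Step 3 — f₀ = ω₀/(2π) = 9.411e+04 Hz.
Step 4 — Series Q: Q = ω₀L/R = 5.913e+05·0.00181/61.7 = 17.35.
Step 5 — 3dB bandwidth: Δω = ω₀/Q = 3.409e+04 rad/s; BW = Δω/(2π) = 5425 Hz.

(a) f₀ = 9.411e+04 Hz  (b) Q = 17.35  (c) BW = 5425 Hz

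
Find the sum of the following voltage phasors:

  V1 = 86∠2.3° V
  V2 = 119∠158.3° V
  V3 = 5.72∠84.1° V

Step 1 — Convert each phasor to rectangular form:
  V1 = 86·(cos(2.3°) + j·sin(2.3°)) = 85.93 + j3.451 V
  V2 = 119·(cos(158.3°) + j·sin(158.3°)) = -110.6 + j44 V
  V3 = 5.72·(cos(84.1°) + j·sin(84.1°)) = 0.588 + j5.69 V
Step 2 — Sum components: V_total = -24.05 + j53.14 V.
Step 3 — Convert to polar: |V_total| = 58.33 V, ∠V_total = 114.3°.

V_total = 58.33∠114.3° V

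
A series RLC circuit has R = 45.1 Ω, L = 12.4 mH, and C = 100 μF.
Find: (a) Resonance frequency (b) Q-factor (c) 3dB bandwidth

Step 1 — Resonance: ω₀ = 1/√(LC) = 1/√(0.0124·0.0001) = 898 rad/s.
Step 2 — f₀ = ω₀/(2π) = 142.9 Hz.
Step 3 — Series Q: Q = ω₀L/R = 898·0.0124/45.1 = 0.2469.
Step 4 — Bandwidth: Δω = ω₀/Q = 3637 rad/s; BW = Δω/(2π) = 578.9 Hz.

(a) f₀ = 142.9 Hz  (b) Q = 0.2469  (c) BW = 578.9 Hz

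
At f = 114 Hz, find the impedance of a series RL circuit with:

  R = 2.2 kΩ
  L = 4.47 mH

Step 1 — Angular frequency: ω = 2π·f = 2π·114 = 716.3 rad/s.
Step 2 — Component impedances:
  R: Z = R = 2200 Ω
  L: Z = jωL = j·716.3·0.00447 = 0 + j3.202 Ω
Step 3 — Series combination: Z_total = R + L = 2200 + j3.202 Ω = 2200∠0.1° Ω.

Z = 2200 + j3.202 Ω = 2200∠0.1° Ω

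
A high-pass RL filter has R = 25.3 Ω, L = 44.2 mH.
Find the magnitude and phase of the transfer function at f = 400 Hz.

Step 1 — Angular frequency: ω = 2π·400 = 2513 rad/s.
Step 2 — Transfer function: H(jω) = jωL/(R + jωL).
Step 3 — Numerator jωL = j·111.1; denominator R + jωL = 25.3 + j111.1.
Step 4 — H = 0.9507 + j0.2165.
Step 5 — Magnitude: |H| = 0.975 (-0.2 dB); phase: φ = 12.8°.

|H| = 0.975 (-0.2 dB), φ = 12.8°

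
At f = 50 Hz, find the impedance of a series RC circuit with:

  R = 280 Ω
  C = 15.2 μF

Step 1 — Angular frequency: ω = 2π·f = 2π·50 = 314.2 rad/s.
Step 2 — Component impedances:
  R: Z = R = 280 Ω
  C: Z = 1/(jωC) = -j/(ω·C) = 0 - j209.4 Ω
Step 3 — Series combination: Z_total = R + C = 280 - j209.4 Ω = 349.6∠-36.8° Ω.

Z = 280 - j209.4 Ω = 349.6∠-36.8° Ω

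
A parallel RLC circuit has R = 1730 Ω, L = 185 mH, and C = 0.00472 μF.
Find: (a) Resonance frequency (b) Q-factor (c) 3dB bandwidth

Step 1 — Resonance: ω₀ = 1/√(LC) = 1/√(0.185·4.72e-09) = 3.384e+04 rad/s.
Step 2 — f₀ = ω₀/(2π) = 5386 Hz.
Step 3 — Parallel Q: Q = R/(ω₀L) = 1730/(3.384e+04·0.185) = 0.2763.
Step 4 — Bandwidth: Δω = ω₀/Q = 1.225e+05 rad/s; BW = Δω/(2π) = 1.949e+04 Hz.

(a) f₀ = 5386 Hz  (b) Q = 0.2763  (c) BW = 1.949e+04 Hz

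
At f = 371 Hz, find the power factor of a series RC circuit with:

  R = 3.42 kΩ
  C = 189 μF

Step 1 — Angular frequency: ω = 2π·f = 2π·371 = 2331 rad/s.
Step 2 — Component impedances:
  R: Z = R = 3420 Ω
  C: Z = 1/(jωC) = -j/(ω·C) = 0 - j2.27 Ω
Step 3 — Series combination: Z_total = R + C = 3420 - j2.27 Ω = 3420∠-0.0° Ω.
Step 4 — Power factor: PF = cos(φ) = Re(Z)/|Z| = 3420/3420 = 1.
Step 5 — Type: Im(Z) = -2.27 ⇒ leading (phase φ = -0.0°).

PF = 1 (leading, φ = -0.0°)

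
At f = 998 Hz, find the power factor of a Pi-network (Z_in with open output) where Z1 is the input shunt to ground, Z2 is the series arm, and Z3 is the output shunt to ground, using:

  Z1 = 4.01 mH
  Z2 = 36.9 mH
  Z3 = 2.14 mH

Step 1 — Angular frequency: ω = 2π·f = 2π·998 = 6271 rad/s.
Step 2 — Component impedances:
  Z1: Z = jωL = j·6271·0.00401 = 0 + j25.15 Ω
  Z2: Z = jωL = j·6271·0.0369 = 0 + j231.4 Ω
  Z3: Z = jωL = j·6271·0.00214 = 0 + j13.42 Ω
Step 3 — With open output, the series arm Z2 and the output shunt Z3 appear in series to ground: Z2 + Z3 = 0 + j244.8 Ω.
Step 4 — Parallel with input shunt Z1: Z_in = Z1 || (Z2 + Z3) = 0 + j22.8 Ω = 22.8∠90.0° Ω.
Step 5 — Power factor: PF = cos(φ) = Re(Z)/|Z| = -0/22.8 = -0.
Step 6 — Type: Im(Z) = 22.8 ⇒ lagging (phase φ = 90.0°).

PF = -0 (lagging, φ = 90.0°)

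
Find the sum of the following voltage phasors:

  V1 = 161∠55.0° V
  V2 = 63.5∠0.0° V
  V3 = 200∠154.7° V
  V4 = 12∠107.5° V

Step 1 — Convert each phasor to rectangular form:
  V1 = 161·(cos(55.0°) + j·sin(55.0°)) = 92.35 + j131.9 V
  V2 = 63.5·(cos(0.0°) + j·sin(0.0°)) = 63.5 V
  V3 = 200·(cos(154.7°) + j·sin(154.7°)) = -180.8 + j85.47 V
  V4 = 12·(cos(107.5°) + j·sin(107.5°)) = -3.608 + j11.44 V
Step 2 — Sum components: V_total = -28.58 + j228.8 V.
Step 3 — Convert to polar: |V_total| = 230.6 V, ∠V_total = 97.1°.

V_total = 230.6∠97.1° V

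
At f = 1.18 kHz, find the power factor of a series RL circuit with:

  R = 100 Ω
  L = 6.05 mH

Step 1 — Angular frequency: ω = 2π·f = 2π·1180 = 7414 rad/s.
Step 2 — Component impedances:
  R: Z = R = 100 Ω
  L: Z = jωL = j·7414·0.00605 = 0 + j44.86 Ω
Step 3 — Series combination: Z_total = R + L = 100 + j44.86 Ω = 109.6∠24.2° Ω.
Step 4 — Power factor: PF = cos(φ) = Re(Z)/|Z| = 100/109.6 = 0.9124.
Step 5 — Type: Im(Z) = 44.86 ⇒ lagging (phase φ = 24.2°).

PF = 0.9124 (lagging, φ = 24.2°)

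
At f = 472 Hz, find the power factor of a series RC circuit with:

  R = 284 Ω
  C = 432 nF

Step 1 — Angular frequency: ω = 2π·f = 2π·472 = 2966 rad/s.
Step 2 — Component impedances:
  R: Z = R = 284 Ω
  C: Z = 1/(jωC) = -j/(ω·C) = 0 - j780.5 Ω
Step 3 — Series combination: Z_total = R + C = 284 - j780.5 Ω = 830.6∠-70.0° Ω.
Step 4 — Power factor: PF = cos(φ) = Re(Z)/|Z| = 284/830.6 = 0.3419.
Step 5 — Type: Im(Z) = -780.5 ⇒ leading (phase φ = -70.0°).

PF = 0.3419 (leading, φ = -70.0°)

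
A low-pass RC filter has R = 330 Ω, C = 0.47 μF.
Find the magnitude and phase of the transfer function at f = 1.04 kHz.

Step 1 — Angular frequency: ω = 2π·1040 = 6535 rad/s.
Step 2 — Transfer function: H(jω) = 1/(1 + jωRC).
Step 3 — Denominator: 1 + jωRC = 1 + j·6535·330·4.7e-07 = 1 + j1.014.
Step 4 — H = 0.4933 - j0.5.
Step 5 — Magnitude: |H| = 0.7023 (-3.1 dB); phase: φ = -45.4°.

|H| = 0.7023 (-3.1 dB), φ = -45.4°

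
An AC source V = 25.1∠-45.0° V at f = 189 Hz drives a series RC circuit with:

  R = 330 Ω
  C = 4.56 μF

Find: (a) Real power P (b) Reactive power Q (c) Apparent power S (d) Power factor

Step 1 — Angular frequency: ω = 2π·f = 2π·189 = 1188 rad/s.
Step 2 — Component impedances:
  R: Z = R = 330 Ω
  C: Z = 1/(jωC) = -j/(ω·C) = 0 - j184.7 Ω
Step 3 — Series combination: Z_total = R + C = 330 - j184.7 Ω = 378.2∠-29.2° Ω.
Step 4 — Source phasor: V = 25.1∠-45.0° V = 17.75 - j17.75 V.
Step 5 — Current: I = V / Z = 0.06388 - j0.01804 A = 0.06637∠-15.8° A.
Step 6 — Complex power: S = V·I* = 1.454 - j0.8136 VA.
Step 7 — Real power: P = Re(S) = 1.454 W.
Step 8 — Reactive power: Q = Im(S) = -0.8136 VAR.
Step 9 — Apparent power: |S| = 1.666 VA.
Step 10 — Power factor: PF = P/|S| = 0.8727 (leading).

(a) P = 1.454 W  (b) Q = -0.8136 VAR  (c) S = 1.666 VA  (d) PF = 0.8727 (leading)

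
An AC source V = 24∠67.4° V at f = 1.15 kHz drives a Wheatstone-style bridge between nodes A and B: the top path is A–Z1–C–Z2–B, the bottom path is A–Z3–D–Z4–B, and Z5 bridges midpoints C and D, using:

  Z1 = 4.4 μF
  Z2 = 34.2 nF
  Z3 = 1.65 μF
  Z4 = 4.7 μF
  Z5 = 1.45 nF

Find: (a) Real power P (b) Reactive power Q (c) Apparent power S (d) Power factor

Step 1 — Angular frequency: ω = 2π·f = 2π·1150 = 7226 rad/s.
Step 2 — Component impedances:
  Z1: Z = 1/(jωC) = -j/(ω·C) = 0 - j31.45 Ω
  Z2: Z = 1/(jωC) = -j/(ω·C) = 0 - j4047 Ω
  Z3: Z = 1/(jωC) = -j/(ω·C) = 0 - j83.88 Ω
  Z4: Z = 1/(jωC) = -j/(ω·C) = 0 - j29.45 Ω
  Z5: Z = 1/(jωC) = -j/(ω·C) = 0 - j9.545e+04 Ω
Step 3 — Bridge requires nodal analysis (the Z5 bridge couples midpoints C and D, so the two paths cannot be reduced to a simple series/parallel combination). Setting node B to ground and injecting 1 A at node A, the 3-node admittance system at A, C, D solves to V_A = Z_AB = 0 - j110.2 Ω = 110.2∠-90.0° Ω.
Step 4 — Source phasor: V = 24∠67.4° V = 9.223 + j22.16 V.
Step 5 — Current: I = V / Z = -0.2011 + j0.0837 A = 0.2178∠157.4° A.
Step 6 — Complex power: S = V·I* = 0 - j5.227 VA.
Step 7 — Real power: P = Re(S) = 0 W.
Step 8 — Reactive power: Q = Im(S) = -5.227 VAR.
Step 9 — Apparent power: |S| = 5.227 VA.
Step 10 — Power factor: PF = P/|S| = 0 (leading).

(a) P = 0 W  (b) Q = -5.227 VAR  (c) S = 5.227 VA  (d) PF = 0 (leading)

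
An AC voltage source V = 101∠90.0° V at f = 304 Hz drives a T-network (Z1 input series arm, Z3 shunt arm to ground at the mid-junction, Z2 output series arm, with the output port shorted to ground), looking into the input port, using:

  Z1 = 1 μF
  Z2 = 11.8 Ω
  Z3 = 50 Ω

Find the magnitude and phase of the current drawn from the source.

Step 1 — Angular frequency: ω = 2π·f = 2π·304 = 1910 rad/s.
Step 2 — Component impedances:
  Z1: Z = 1/(jωC) = -j/(ω·C) = 0 - j523.5 Ω
  Z2: Z = R = 11.8 Ω
  Z3: Z = R = 50 Ω
Step 3 — With the output port shorted to ground, the output series arm Z2 runs from the junction to ground; the shunt arm Z3 also runs from the junction to ground. They appear in parallel: Z3 || Z2 = 9.547 Ω.
Step 4 — Series with input arm Z1: Z_in = Z1 + (Z3 || Z2) = 9.547 - j523.5 Ω = 523.6∠-89.0° Ω.
Step 5 — Source phasor: V = 101∠90.0° V = 0 + j101 V.
Step 6 — Ohm's law: I = V / Z_total = (0 + j101) / (9.547 - j523.5) = -0.1929 + j0.003517 A.
Step 7 — Convert to polar: |I| = 0.1929 A, ∠I = 179.0°.

I = 0.1929∠179.0° A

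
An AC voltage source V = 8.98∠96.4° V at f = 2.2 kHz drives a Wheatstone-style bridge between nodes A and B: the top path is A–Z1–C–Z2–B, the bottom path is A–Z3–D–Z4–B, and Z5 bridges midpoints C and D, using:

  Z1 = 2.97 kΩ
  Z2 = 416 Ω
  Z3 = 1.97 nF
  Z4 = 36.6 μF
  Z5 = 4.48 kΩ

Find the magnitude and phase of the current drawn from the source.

Step 1 — Angular frequency: ω = 2π·f = 2π·2200 = 1.382e+04 rad/s.
Step 2 — Component impedances:
  Z1: Z = R = 2970 Ω
  Z2: Z = R = 416 Ω
  Z3: Z = 1/(jωC) = -j/(ω·C) = 0 - j3.672e+04 Ω
  Z4: Z = 1/(jωC) = -j/(ω·C) = 0 - j1.977 Ω
  Z5: Z = R = 4480 Ω
Step 3 — Bridge requires nodal analysis (the Z5 bridge couples midpoints C and D, so the two paths cannot be reduced to a simple series/parallel combination). Setting node B to ground and injecting 1 A at node A, the 3-node admittance system at A, C, D solves to V_A = Z_AB = 3323 - j303.2 Ω = 3337∠-5.2° Ω.
Step 4 — Source phasor: V = 8.98∠96.4° V = -1.001 + j8.924 V.
Step 5 — Ohm's law: I = V / Z_total = (-1.001 + j8.924) / (3323 - j303.2) = -0.0005418 + j0.002636 A.
Step 6 — Convert to polar: |I| = 0.002691 A, ∠I = 101.6°.

I = 0.002691∠101.6° A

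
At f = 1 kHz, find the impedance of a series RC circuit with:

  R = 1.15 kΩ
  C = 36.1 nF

Step 1 — Angular frequency: ω = 2π·f = 2π·1000 = 6283 rad/s.
Step 2 — Component impedances:
  R: Z = R = 1150 Ω
  C: Z = 1/(jωC) = -j/(ω·C) = 0 - j4409 Ω
Step 3 — Series combination: Z_total = R + C = 1150 - j4409 Ω = 4556∠-75.4° Ω.

Z = 1150 - j4409 Ω = 4556∠-75.4° Ω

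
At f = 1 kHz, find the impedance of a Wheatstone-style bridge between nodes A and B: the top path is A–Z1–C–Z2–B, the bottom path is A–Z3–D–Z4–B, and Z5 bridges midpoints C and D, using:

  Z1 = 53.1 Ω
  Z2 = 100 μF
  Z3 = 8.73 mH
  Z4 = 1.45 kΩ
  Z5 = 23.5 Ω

Step 1 — Angular frequency: ω = 2π·f = 2π·1000 = 6283 rad/s.
Step 2 — Component impedances:
  Z1: Z = R = 53.1 Ω
  Z2: Z = 1/(jωC) = -j/(ω·C) = 0 - j1.592 Ω
  Z3: Z = jωL = j·6283·0.00873 = 0 + j54.85 Ω
  Z4: Z = R = 1450 Ω
  Z5: Z = R = 23.5 Ω
Step 3 — Bridge requires nodal analysis (the Z5 bridge couples midpoints C and D, so the two paths cannot be reduced to a simple series/parallel combination). Setting node B to ground and injecting 1 A at node A, the 3-node admittance system at A, C, D solves to V_A = Z_AB = 28.75 + j15.97 Ω = 32.89∠29.1° Ω.

Z = 28.75 + j15.97 Ω = 32.89∠29.1° Ω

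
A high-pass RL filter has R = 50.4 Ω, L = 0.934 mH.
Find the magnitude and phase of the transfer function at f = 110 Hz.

Step 1 — Angular frequency: ω = 2π·110 = 691.2 rad/s.
Step 2 — Transfer function: H(jω) = jωL/(R + jωL).
Step 3 — Numerator jωL = j·0.6455; denominator R + jωL = 50.4 + j0.6455.
Step 4 — H = 0.000164 + j0.01281.
Step 5 — Magnitude: |H| = 0.01281 (-37.9 dB); phase: φ = 89.3°.

|H| = 0.01281 (-37.9 dB), φ = 89.3°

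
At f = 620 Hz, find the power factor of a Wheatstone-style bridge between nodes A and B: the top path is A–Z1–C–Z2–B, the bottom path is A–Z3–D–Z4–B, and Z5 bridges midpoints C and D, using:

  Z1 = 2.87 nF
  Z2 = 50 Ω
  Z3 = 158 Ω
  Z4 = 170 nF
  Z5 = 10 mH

Step 1 — Angular frequency: ω = 2π·f = 2π·620 = 3896 rad/s.
Step 2 — Component impedances:
  Z1: Z = 1/(jωC) = -j/(ω·C) = 0 - j8.944e+04 Ω
  Z2: Z = R = 50 Ω
  Z3: Z = R = 158 Ω
  Z4: Z = 1/(jωC) = -j/(ω·C) = 0 - j1510 Ω
  Z5: Z = jωL = j·3896·0.01 = 0 + j38.96 Ω
Step 3 — Bridge requires nodal analysis (the Z5 bridge couples midpoints C and D, so the two paths cannot be reduced to a simple series/parallel combination). Setting node B to ground and injecting 1 A at node A, the 3-node admittance system at A, C, D solves to V_A = Z_AB = 210.8 + j37.93 Ω = 214.2∠10.2° Ω.
Step 4 — Power factor: PF = cos(φ) = Re(Z)/|Z| = 210.76/214.15 = 0.9842.
Step 5 — Type: Im(Z) = 37.93 ⇒ lagging (phase φ = 10.2°).

PF = 0.9842 (lagging, φ = 10.2°)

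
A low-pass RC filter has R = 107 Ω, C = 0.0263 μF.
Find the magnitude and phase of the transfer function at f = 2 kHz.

Step 1 — Angular frequency: ω = 2π·2000 = 1.257e+04 rad/s.
Step 2 — Transfer function: H(jω) = 1/(1 + jωRC).
Step 3 — Denominator: 1 + jωRC = 1 + j·1.257e+04·107·2.63e-08 = 1 + j0.03536.
Step 4 — H = 0.9988 - j0.03532.
Step 5 — Magnitude: |H| = 0.9994 (-0.0 dB); phase: φ = -2.0°.

|H| = 0.9994 (-0.0 dB), φ = -2.0°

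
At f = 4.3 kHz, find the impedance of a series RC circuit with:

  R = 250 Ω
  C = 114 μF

Step 1 — Angular frequency: ω = 2π·f = 2π·4300 = 2.702e+04 rad/s.
Step 2 — Component impedances:
  R: Z = R = 250 Ω
  C: Z = 1/(jωC) = -j/(ω·C) = 0 - j0.3247 Ω
Step 3 — Series combination: Z_total = R + C = 250 - j0.3247 Ω = 250∠-0.1° Ω.

Z = 250 - j0.3247 Ω = 250∠-0.1° Ω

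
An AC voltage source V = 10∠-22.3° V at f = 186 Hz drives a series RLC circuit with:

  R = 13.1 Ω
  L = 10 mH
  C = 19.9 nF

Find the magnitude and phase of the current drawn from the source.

Step 1 — Angular frequency: ω = 2π·f = 2π·186 = 1169 rad/s.
Step 2 — Component impedances:
  R: Z = R = 13.1 Ω
  L: Z = jωL = j·1169·0.01 = 0 + j11.69 Ω
  C: Z = 1/(jωC) = -j/(ω·C) = 0 - j4.3e+04 Ω
Step 3 — Series combination: Z_total = R + L + C = 13.1 - j4.299e+04 Ω = 4.299e+04∠-90.0° Ω.
Step 4 — Source phasor: V = 10∠-22.3° V = 9.252 - j3.795 V.
Step 5 — Ohm's law: I = V / Z_total = (9.252 - j3.795) / (13.1 - j4.299e+04) = 8.834e-05 + j0.0002152 A.
Step 6 — Convert to polar: |I| = 0.0002326 A, ∠I = 67.7°.

I = 0.0002326∠67.7° A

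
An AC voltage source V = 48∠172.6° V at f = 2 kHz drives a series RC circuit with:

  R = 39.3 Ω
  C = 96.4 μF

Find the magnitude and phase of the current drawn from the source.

Step 1 — Angular frequency: ω = 2π·f = 2π·2000 = 1.257e+04 rad/s.
Step 2 — Component impedances:
  R: Z = R = 39.3 Ω
  C: Z = 1/(jωC) = -j/(ω·C) = 0 - j0.8255 Ω
Step 3 — Series combination: Z_total = R + C = 39.3 - j0.8255 Ω = 39.31∠-1.2° Ω.
Step 4 — Source phasor: V = 48∠172.6° V = -47.6 + j6.182 V.
Step 5 — Ohm's law: I = V / Z_total = (-47.6 + j6.182) / (39.3 - j0.8255) = -1.214 + j0.1318 A.
Step 6 — Convert to polar: |I| = 1.221 A, ∠I = 173.8°.

I = 1.221∠173.8° A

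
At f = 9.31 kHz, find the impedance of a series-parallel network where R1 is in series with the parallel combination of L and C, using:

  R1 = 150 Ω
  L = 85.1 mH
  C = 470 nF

Step 1 — Angular frequency: ω = 2π·f = 2π·9310 = 5.85e+04 rad/s.
Step 2 — Component impedances:
  R1: Z = R = 150 Ω
  L: Z = jωL = j·5.85e+04·0.0851 = 0 + j4978 Ω
  C: Z = 1/(jωC) = -j/(ω·C) = 0 - j36.37 Ω
Step 3 — Parallel branch: L || C = 1/(1/L + 1/C) = 0 - j36.64 Ω.
Step 4 — Series with R1: Z_total = R1 + (L || C) = 150 - j36.64 Ω = 154.4∠-13.7° Ω.

Z = 150 - j36.64 Ω = 154.4∠-13.7° Ω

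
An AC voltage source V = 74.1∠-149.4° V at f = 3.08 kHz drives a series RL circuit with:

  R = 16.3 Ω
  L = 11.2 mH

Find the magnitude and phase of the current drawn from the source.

Step 1 — Angular frequency: ω = 2π·f = 2π·3080 = 1.935e+04 rad/s.
Step 2 — Component impedances:
  R: Z = R = 16.3 Ω
  L: Z = jωL = j·1.935e+04·0.0112 = 0 + j216.7 Ω
Step 3 — Series combination: Z_total = R + L = 16.3 + j216.7 Ω = 217.4∠85.7° Ω.
Step 4 — Source phasor: V = 74.1∠-149.4° V = -63.78 - j37.72 V.
Step 5 — Ohm's law: I = V / Z_total = (-63.78 - j37.72) / (16.3 + j216.7) = -0.1951 + j0.2796 A.
Step 6 — Convert to polar: |I| = 0.3409 A, ∠I = 124.9°.

I = 0.3409∠124.9° A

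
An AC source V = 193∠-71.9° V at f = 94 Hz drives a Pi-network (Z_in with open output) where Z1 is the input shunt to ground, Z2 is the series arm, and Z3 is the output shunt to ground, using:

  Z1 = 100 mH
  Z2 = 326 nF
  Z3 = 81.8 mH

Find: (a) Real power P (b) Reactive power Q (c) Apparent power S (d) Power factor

Step 1 — Angular frequency: ω = 2π·f = 2π·94 = 590.6 rad/s.
Step 2 — Component impedances:
  Z1: Z = jωL = j·590.6·0.1 = 0 + j59.06 Ω
  Z2: Z = 1/(jωC) = -j/(ω·C) = 0 - j5194 Ω
  Z3: Z = jωL = j·590.6·0.0818 = 0 + j48.31 Ω
Step 3 — With open output, the series arm Z2 and the output shunt Z3 appear in series to ground: Z2 + Z3 = 0 - j5145 Ω.
Step 4 — Parallel with input shunt Z1: Z_in = Z1 || (Z2 + Z3) = 0 + j59.75 Ω = 59.75∠90.0° Ω.
Step 5 — Source phasor: V = 193∠-71.9° V = 59.96 - j183.4 V.
Step 6 — Current: I = V / Z = -3.07 - j1.004 A = 3.23∠-161.9° A.
Step 7 — Complex power: S = V·I* = 0 + j623.4 VA.
Step 8 — Real power: P = Re(S) = 0 W.
Step 9 — Reactive power: Q = Im(S) = 623.4 VAR.
Step 10 — Apparent power: |S| = 623.4 VA.
Step 11 — Power factor: PF = P/|S| = 0 (lagging).

(a) P = 0 W  (b) Q = 623.4 VAR  (c) S = 623.4 VA  (d) PF = 0 (lagging)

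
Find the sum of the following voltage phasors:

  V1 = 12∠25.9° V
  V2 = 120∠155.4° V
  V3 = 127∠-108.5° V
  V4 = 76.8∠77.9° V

Step 1 — Convert each phasor to rectangular form:
  V1 = 12·(cos(25.9°) + j·sin(25.9°)) = 10.79 + j5.242 V
  V2 = 120·(cos(155.4°) + j·sin(155.4°)) = -109.1 + j49.95 V
  V3 = 127·(cos(-108.5°) + j·sin(-108.5°)) = -40.3 - j120.4 V
  V4 = 76.8·(cos(77.9°) + j·sin(77.9°)) = 16.1 + j75.09 V
Step 2 — Sum components: V_total = -122.5 + j9.852 V.
Step 3 — Convert to polar: |V_total| = 122.9 V, ∠V_total = 175.4°.

V_total = 122.9∠175.4° V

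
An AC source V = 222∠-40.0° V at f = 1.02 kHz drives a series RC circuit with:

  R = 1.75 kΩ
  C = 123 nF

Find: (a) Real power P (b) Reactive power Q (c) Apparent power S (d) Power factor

Step 1 — Angular frequency: ω = 2π·f = 2π·1020 = 6409 rad/s.
Step 2 — Component impedances:
  R: Z = R = 1750 Ω
  C: Z = 1/(jωC) = -j/(ω·C) = 0 - j1269 Ω
Step 3 — Series combination: Z_total = R + C = 1750 - j1269 Ω = 2161∠-35.9° Ω.
Step 4 — Source phasor: V = 222∠-40.0° V = 170.1 - j142.7 V.
Step 5 — Current: I = V / Z = 0.1025 - j0.007275 A = 0.1027∠-4.1° A.
Step 6 — Complex power: S = V·I* = 18.46 - j13.38 VA.
Step 7 — Real power: P = Re(S) = 18.46 W.
Step 8 — Reactive power: Q = Im(S) = -13.38 VAR.
Step 9 — Apparent power: |S| = 22.8 VA.
Step 10 — Power factor: PF = P/|S| = 0.8096 (leading).

(a) P = 18.46 W  (b) Q = -13.38 VAR  (c) S = 22.8 VA  (d) PF = 0.8096 (leading)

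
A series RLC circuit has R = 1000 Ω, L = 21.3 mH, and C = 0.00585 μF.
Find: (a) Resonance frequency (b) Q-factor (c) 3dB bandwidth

Step 1 — Resonance: ω₀ = 1/√(LC) = 1/√(0.0213·5.85e-09) = 8.958e+04 rad/s.
Step 2 — f₀ = ω₀/(2π) = 1.426e+04 Hz.
Step 3 — Series Q: Q = ω₀L/R = 8.958e+04·0.0213/1000 = 1.908.
Step 4 — Bandwidth: Δω = ω₀/Q = 4.695e+04 rad/s; BW = Δω/(2π) = 7472 Hz.

(a) f₀ = 1.426e+04 Hz  (b) Q = 1.908  (c) BW = 7472 Hz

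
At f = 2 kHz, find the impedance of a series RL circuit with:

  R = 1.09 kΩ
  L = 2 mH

Step 1 — Angular frequency: ω = 2π·f = 2π·2000 = 1.257e+04 rad/s.
Step 2 — Component impedances:
  R: Z = R = 1090 Ω
  L: Z = jωL = j·1.257e+04·0.002 = 0 + j25.13 Ω
Step 3 — Series combination: Z_total = R + L = 1090 + j25.13 Ω = 1090∠1.3° Ω.

Z = 1090 + j25.13 Ω = 1090∠1.3° Ω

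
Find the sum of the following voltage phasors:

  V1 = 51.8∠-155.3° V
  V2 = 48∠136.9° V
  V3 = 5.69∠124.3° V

Step 1 — Convert each phasor to rectangular form:
  V1 = 51.8·(cos(-155.3°) + j·sin(-155.3°)) = -47.06 - j21.65 V
  V2 = 48·(cos(136.9°) + j·sin(136.9°)) = -35.05 + j32.8 V
  V3 = 5.69·(cos(124.3°) + j·sin(124.3°)) = -3.206 + j4.7 V
Step 2 — Sum components: V_total = -85.31 + j15.85 V.
Step 3 — Convert to polar: |V_total| = 86.78 V, ∠V_total = 169.5°.

V_total = 86.78∠169.5° V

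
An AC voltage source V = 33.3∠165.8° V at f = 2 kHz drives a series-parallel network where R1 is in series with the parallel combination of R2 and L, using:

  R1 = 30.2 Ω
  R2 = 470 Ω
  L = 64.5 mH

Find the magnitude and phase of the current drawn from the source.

Step 1 — Angular frequency: ω = 2π·f = 2π·2000 = 1.257e+04 rad/s.
Step 2 — Component impedances:
  R1: Z = R = 30.2 Ω
  R2: Z = R = 470 Ω
  L: Z = jωL = j·1.257e+04·0.0645 = 0 + j810.5 Ω
Step 3 — Parallel branch: R2 || L = 1/(1/R2 + 1/L) = 351.7 + j204 Ω.
Step 4 — Series with R1: Z_total = R1 + (R2 || L) = 381.9 + j204 Ω = 433∠28.1° Ω.
Step 5 — Source phasor: V = 33.3∠165.8° V = -32.28 + j8.169 V.
Step 6 — Ohm's law: I = V / Z_total = (-32.28 + j8.169) / (381.9 + j204) = -0.05688 + j0.05176 A.
Step 7 — Convert to polar: |I| = 0.07691 A, ∠I = 137.7°.

I = 0.07691∠137.7° A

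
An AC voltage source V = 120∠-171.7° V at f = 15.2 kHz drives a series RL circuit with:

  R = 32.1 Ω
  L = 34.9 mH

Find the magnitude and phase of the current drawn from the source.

Step 1 — Angular frequency: ω = 2π·f = 2π·1.52e+04 = 9.55e+04 rad/s.
Step 2 — Component impedances:
  R: Z = R = 32.1 Ω
  L: Z = jωL = j·9.55e+04·0.0349 = 0 + j3333 Ω
Step 3 — Series combination: Z_total = R + L = 32.1 + j3333 Ω = 3333∠89.4° Ω.
Step 4 — Source phasor: V = 120∠-171.7° V = -118.7 - j17.32 V.
Step 5 — Ohm's law: I = V / Z_total = (-118.7 - j17.32) / (32.1 + j3333) = -0.00554 + j0.03557 A.
Step 6 — Convert to polar: |I| = 0.036 A, ∠I = 98.9°.

I = 0.036∠98.9° A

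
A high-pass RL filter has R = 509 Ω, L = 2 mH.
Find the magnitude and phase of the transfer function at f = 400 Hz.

Step 1 — Angular frequency: ω = 2π·400 = 2513 rad/s.
Step 2 — Transfer function: H(jω) = jωL/(R + jωL).
Step 3 — Numerator jωL = j·5.027; denominator R + jωL = 509 + j5.027.
Step 4 — H = 9.751e-05 + j0.009874.
Step 5 — Magnitude: |H| = 0.009875 (-40.1 dB); phase: φ = 89.4°.

|H| = 0.009875 (-40.1 dB), φ = 89.4°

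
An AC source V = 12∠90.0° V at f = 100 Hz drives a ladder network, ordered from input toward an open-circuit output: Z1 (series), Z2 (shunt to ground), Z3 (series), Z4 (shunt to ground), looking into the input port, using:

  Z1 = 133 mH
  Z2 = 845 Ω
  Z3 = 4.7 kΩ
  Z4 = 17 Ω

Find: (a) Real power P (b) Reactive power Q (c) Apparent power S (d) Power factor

Step 1 — Angular frequency: ω = 2π·f = 2π·100 = 628.3 rad/s.
Step 2 — Component impedances:
  Z1: Z = jωL = j·628.3·0.133 = 0 + j83.57 Ω
  Z2: Z = R = 845 Ω
  Z3: Z = R = 4700 Ω
  Z4: Z = R = 17 Ω
Step 3 — Ladder network (open output): work backward from the far end, alternating series and parallel combinations. Z_in = 716.6 + j83.57 Ω = 721.5∠6.7° Ω.
Step 4 — Source phasor: V = 12∠90.0° V = 0 + j12 V.
Step 5 — Current: I = V / Z = 0.001926 + j0.01652 A = 0.01663∠83.3° A.
Step 6 — Complex power: S = V·I* = 0.1982 + j0.02312 VA.
Step 7 — Real power: P = Re(S) = 0.1982 W.
Step 8 — Reactive power: Q = Im(S) = 0.02312 VAR.
Step 9 — Apparent power: |S| = 0.1996 VA.
Step 10 — Power factor: PF = P/|S| = 0.9933 (lagging).

(a) P = 0.1982 W  (b) Q = 0.02312 VAR  (c) S = 0.1996 VA  (d) PF = 0.9933 (lagging)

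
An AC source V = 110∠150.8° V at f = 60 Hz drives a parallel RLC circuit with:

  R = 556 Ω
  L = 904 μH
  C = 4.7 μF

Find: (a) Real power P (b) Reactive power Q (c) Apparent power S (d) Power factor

Step 1 — Angular frequency: ω = 2π·f = 2π·60 = 377 rad/s.
Step 2 — Component impedances:
  R: Z = R = 556 Ω
  L: Z = jωL = j·377·0.000904 = 0 + j0.3408 Ω
  C: Z = 1/(jωC) = -j/(ω·C) = 0 - j564.4 Ω
Step 3 — Parallel combination: 1/Z_total = 1/R + 1/L + 1/C; Z_total = 0.0002091 + j0.341 Ω = 0.341∠90.0° Ω.
Step 4 — Source phasor: V = 110∠150.8° V = -96.02 + j53.66 V.
Step 5 — Current: I = V / Z = 157.2 + j281.7 A = 322.6∠60.8° A.
Step 6 — Complex power: S = V·I* = 21.76 + j3.548e+04 VA.
Step 7 — Real power: P = Re(S) = 21.76 W.
Step 8 — Reactive power: Q = Im(S) = 3.548e+04 VAR.
Step 9 — Apparent power: |S| = 3.548e+04 VA.
Step 10 — Power factor: PF = P/|S| = 0.0006133 (lagging).

(a) P = 21.76 W  (b) Q = 3.548e+04 VAR  (c) S = 3.548e+04 VA  (d) PF = 0.0006133 (lagging)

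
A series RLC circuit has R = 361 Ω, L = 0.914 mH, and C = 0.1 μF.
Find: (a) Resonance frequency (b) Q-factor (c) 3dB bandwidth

Step 1 — Resonance: ω₀ = 1/√(LC) = 1/√(0.000914·1e-07) = 1.046e+05 rad/s.
Step 2 — f₀ = ω₀/(2π) = 1.665e+04 Hz.
Step 3 — Series Q: Q = ω₀L/R = 1.046e+05·0.000914/361 = 0.2648.
Step 4 — Bandwidth: Δω = ω₀/Q = 3.95e+05 rad/s; BW = Δω/(2π) = 6.286e+04 Hz.

(a) f₀ = 1.665e+04 Hz  (b) Q = 0.2648  (c) BW = 6.286e+04 Hz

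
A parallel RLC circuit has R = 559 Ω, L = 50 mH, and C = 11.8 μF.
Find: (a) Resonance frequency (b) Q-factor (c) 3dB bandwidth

Step 1 — Resonance: ω₀ = 1/√(LC) = 1/√(0.05·1.18e-05) = 1302 rad/s.
Step 2 — f₀ = ω₀/(2π) = 207.2 Hz.
Step 3 — Parallel Q: Q = R/(ω₀L) = 559/(1302·0.05) = 8.588.
Step 4 — Bandwidth: Δω = ω₀/Q = 151.6 rad/s; BW = Δω/(2π) = 24.13 Hz.

(a) f₀ = 207.2 Hz  (b) Q = 8.588  (c) BW = 24.13 Hz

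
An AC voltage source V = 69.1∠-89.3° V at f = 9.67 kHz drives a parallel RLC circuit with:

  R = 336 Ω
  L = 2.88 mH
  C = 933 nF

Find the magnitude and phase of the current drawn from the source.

Step 1 — Angular frequency: ω = 2π·f = 2π·9670 = 6.076e+04 rad/s.
Step 2 — Component impedances:
  R: Z = R = 336 Ω
  L: Z = jωL = j·6.076e+04·0.00288 = 0 + j175 Ω
  C: Z = 1/(jωC) = -j/(ω·C) = 0 - j17.64 Ω
Step 3 — Parallel combination: 1/Z_total = 1/R + 1/L + 1/C; Z_total = 1.142 - j19.55 Ω = 19.58∠-86.7° Ω.
Step 4 — Source phasor: V = 69.1∠-89.3° V = 0.8442 - j69.09 V.
Step 5 — Ohm's law: I = V / Z_total = (0.8442 - j69.09) / (1.142 - j19.55) = 3.524 - j0.1626 A.
Step 6 — Convert to polar: |I| = 3.528 A, ∠I = -2.6°.

I = 3.528∠-2.6° A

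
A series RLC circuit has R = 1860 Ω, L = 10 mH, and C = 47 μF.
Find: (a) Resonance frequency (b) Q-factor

Step 1 — Resonance condition Im(Z)=0 gives ω₀ = 1/√(LC).
Step 2 — ω₀ = 1/√(0.01·4.7e-05) = 1459 rad/s.
Step 3 — f₀ = ω₀/(2π) = 232.2 Hz.
Step 4 — Series Q: Q = ω₀L/R = 1459·0.01/1860 = 0.007842.

(a) f₀ = 232.2 Hz  (b) Q = 0.007842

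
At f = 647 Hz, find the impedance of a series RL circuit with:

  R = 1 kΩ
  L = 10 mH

Step 1 — Angular frequency: ω = 2π·f = 2π·647 = 4065 rad/s.
Step 2 — Component impedances:
  R: Z = R = 1000 Ω
  L: Z = jωL = j·4065·0.01 = 0 + j40.65 Ω
Step 3 — Series combination: Z_total = R + L = 1000 + j40.65 Ω = 1001∠2.3° Ω.

Z = 1000 + j40.65 Ω = 1001∠2.3° Ω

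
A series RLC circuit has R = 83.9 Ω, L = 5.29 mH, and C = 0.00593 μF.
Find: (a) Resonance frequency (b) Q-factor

Step 1 — Resonance condition Im(Z)=0 gives ω₀ = 1/√(LC).
Step 2 — ω₀ = 1/√(0.00529·5.93e-09) = 1.785e+05 rad/s.
Step 3 — f₀ = ω₀/(2π) = 2.842e+04 Hz.
Step 4 — Series Q: Q = ω₀L/R = 1.785e+05·0.00529/83.9 = 11.26.

(a) f₀ = 2.842e+04 Hz  (b) Q = 11.26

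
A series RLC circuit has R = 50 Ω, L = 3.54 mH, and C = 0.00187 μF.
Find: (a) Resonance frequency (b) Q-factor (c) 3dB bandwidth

Step 1 — Resonance: ω₀ = 1/√(LC) = 1/√(0.00354·1.87e-09) = 3.887e+05 rad/s.
Step 2 — f₀ = ω₀/(2π) = 6.186e+04 Hz.
Step 3 — Series Q: Q = ω₀L/R = 3.887e+05·0.00354/50 = 27.52.
Step 4 — Bandwidth: Δω = ω₀/Q = 1.412e+04 rad/s; BW = Δω/(2π) = 2248 Hz.

(a) f₀ = 6.186e+04 Hz  (b) Q = 27.52  (c) BW = 2248 Hz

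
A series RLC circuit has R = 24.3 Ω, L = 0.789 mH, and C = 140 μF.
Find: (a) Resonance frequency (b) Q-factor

Step 1 — Resonance condition Im(Z)=0 gives ω₀ = 1/√(LC).
Step 2 — ω₀ = 1/√(0.000789·0.00014) = 3009 rad/s.
Step 3 — f₀ = ω₀/(2π) = 478.9 Hz.
Step 4 — Series Q: Q = ω₀L/R = 3009·0.000789/24.3 = 0.09769.

(a) f₀ = 478.9 Hz  (b) Q = 0.09769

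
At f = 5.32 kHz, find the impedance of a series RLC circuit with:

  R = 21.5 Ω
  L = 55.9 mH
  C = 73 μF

Step 1 — Angular frequency: ω = 2π·f = 2π·5320 = 3.343e+04 rad/s.
Step 2 — Component impedances:
  R: Z = R = 21.5 Ω
  L: Z = jωL = j·3.343e+04·0.0559 = 0 + j1869 Ω
  C: Z = 1/(jωC) = -j/(ω·C) = 0 - j0.4098 Ω
Step 3 — Series combination: Z_total = R + L + C = 21.5 + j1868 Ω = 1868∠89.3° Ω.

Z = 21.5 + j1868 Ω = 1868∠89.3° Ω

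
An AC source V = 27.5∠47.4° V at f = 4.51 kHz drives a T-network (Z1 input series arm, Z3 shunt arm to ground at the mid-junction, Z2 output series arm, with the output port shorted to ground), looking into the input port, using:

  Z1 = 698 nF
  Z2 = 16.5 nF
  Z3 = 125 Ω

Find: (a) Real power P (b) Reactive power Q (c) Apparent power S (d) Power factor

Step 1 — Angular frequency: ω = 2π·f = 2π·4510 = 2.834e+04 rad/s.
Step 2 — Component impedances:
  Z1: Z = 1/(jωC) = -j/(ω·C) = 0 - j50.56 Ω
  Z2: Z = 1/(jωC) = -j/(ω·C) = 0 - j2139 Ω
  Z3: Z = R = 125 Ω
Step 3 — With the output port shorted to ground, the output series arm Z2 runs from the junction to ground; the shunt arm Z3 also runs from the junction to ground. They appear in parallel: Z3 || Z2 = 124.6 - j7.281 Ω.
Step 4 — Series with input arm Z1: Z_in = Z1 + (Z3 || Z2) = 124.6 - j57.84 Ω = 137.3∠-24.9° Ω.
Step 5 — Source phasor: V = 27.5∠47.4° V = 18.61 + j20.24 V.
Step 6 — Current: I = V / Z = 0.06086 + j0.1908 A = 0.2002∠72.3° A.
Step 7 — Complex power: S = V·I* = 4.994 - j2.319 VA.
Step 8 — Real power: P = Re(S) = 4.994 W.
Step 9 — Reactive power: Q = Im(S) = -2.319 VAR.
Step 10 — Apparent power: |S| = 5.506 VA.
Step 11 — Power factor: PF = P/|S| = 0.907 (leading).

(a) P = 4.994 W  (b) Q = -2.319 VAR  (c) S = 5.506 VA  (d) PF = 0.907 (leading)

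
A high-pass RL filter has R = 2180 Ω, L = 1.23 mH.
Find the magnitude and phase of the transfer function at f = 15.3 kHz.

Step 1 — Angular frequency: ω = 2π·1.53e+04 = 9.613e+04 rad/s.
Step 2 — Transfer function: H(jω) = jωL/(R + jωL).
Step 3 — Numerator jωL = j·118.2; denominator R + jωL = 2180 + j118.2.
Step 4 — H = 0.002933 + j0.05408.
Step 5 — Magnitude: |H| = 0.05416 (-25.3 dB); phase: φ = 86.9°.

|H| = 0.05416 (-25.3 dB), φ = 86.9°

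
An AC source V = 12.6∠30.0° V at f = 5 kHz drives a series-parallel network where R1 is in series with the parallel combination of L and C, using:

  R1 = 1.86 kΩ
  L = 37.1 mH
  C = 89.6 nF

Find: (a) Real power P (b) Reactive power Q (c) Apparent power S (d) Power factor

Step 1 — Angular frequency: ω = 2π·f = 2π·5000 = 3.142e+04 rad/s.
Step 2 — Component impedances:
  R1: Z = R = 1860 Ω
  L: Z = jωL = j·3.142e+04·0.0371 = 0 + j1166 Ω
  C: Z = 1/(jωC) = -j/(ω·C) = 0 - j355.3 Ω
Step 3 — Parallel branch: L || C = 1/(1/L + 1/C) = 0 - j511 Ω.
Step 4 — Series with R1: Z_total = R1 + (L || C) = 1860 - j511 Ω = 1929∠-15.4° Ω.
Step 5 — Source phasor: V = 12.6∠30.0° V = 10.91 + j6.3 V.
Step 6 — Current: I = V / Z = 0.00459 + j0.004648 A = 0.006532∠45.4° A.
Step 7 — Complex power: S = V·I* = 0.07936 - j0.0218 VA.
Step 8 — Real power: P = Re(S) = 0.07936 W.
Step 9 — Reactive power: Q = Im(S) = -0.0218 VAR.
Step 10 — Apparent power: |S| = 0.08231 VA.
Step 11 — Power factor: PF = P/|S| = 0.9643 (leading).

(a) P = 0.07936 W  (b) Q = -0.0218 VAR  (c) S = 0.08231 VA  (d) PF = 0.9643 (leading)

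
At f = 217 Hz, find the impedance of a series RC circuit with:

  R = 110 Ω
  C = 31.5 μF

Step 1 — Angular frequency: ω = 2π·f = 2π·217 = 1363 rad/s.
Step 2 — Component impedances:
  R: Z = R = 110 Ω
  C: Z = 1/(jωC) = -j/(ω·C) = 0 - j23.28 Ω
Step 3 — Series combination: Z_total = R + C = 110 - j23.28 Ω = 112.4∠-12.0° Ω.

Z = 110 - j23.28 Ω = 112.4∠-12.0° Ω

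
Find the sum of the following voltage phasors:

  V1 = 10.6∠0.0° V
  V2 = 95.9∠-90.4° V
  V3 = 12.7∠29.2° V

Step 1 — Convert each phasor to rectangular form:
  V1 = 10.6·(cos(0.0°) + j·sin(0.0°)) = 10.6 V
  V2 = 95.9·(cos(-90.4°) + j·sin(-90.4°)) = -0.6695 - j95.9 V
  V3 = 12.7·(cos(29.2°) + j·sin(29.2°)) = 11.09 + j6.196 V
Step 2 — Sum components: V_total = 21.02 - j89.7 V.
Step 3 — Convert to polar: |V_total| = 92.13 V, ∠V_total = -76.8°.

V_total = 92.13∠-76.8° V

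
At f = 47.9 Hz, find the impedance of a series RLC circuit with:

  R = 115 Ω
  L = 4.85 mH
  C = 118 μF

Step 1 — Angular frequency: ω = 2π·f = 2π·47.9 = 301 rad/s.
Step 2 — Component impedances:
  R: Z = R = 115 Ω
  L: Z = jωL = j·301·0.00485 = 0 + j1.46 Ω
  C: Z = 1/(jωC) = -j/(ω·C) = 0 - j28.16 Ω
Step 3 — Series combination: Z_total = R + L + C = 115 - j26.7 Ω = 118.1∠-13.1° Ω.

Z = 115 - j26.7 Ω = 118.1∠-13.1° Ω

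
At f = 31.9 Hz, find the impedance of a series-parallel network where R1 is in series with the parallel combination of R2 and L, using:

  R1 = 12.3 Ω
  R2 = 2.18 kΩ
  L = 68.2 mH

Step 1 — Angular frequency: ω = 2π·f = 2π·31.9 = 200.4 rad/s.
Step 2 — Component impedances:
  R1: Z = R = 12.3 Ω
  R2: Z = R = 2180 Ω
  L: Z = jωL = j·200.4·0.0682 = 0 + j13.67 Ω
Step 3 — Parallel branch: R2 || L = 1/(1/R2 + 1/L) = 0.08571 + j13.67 Ω.
Step 4 — Series with R1: Z_total = R1 + (R2 || L) = 12.39 + j13.67 Ω = 18.45∠47.8° Ω.

Z = 12.39 + j13.67 Ω = 18.45∠47.8° Ω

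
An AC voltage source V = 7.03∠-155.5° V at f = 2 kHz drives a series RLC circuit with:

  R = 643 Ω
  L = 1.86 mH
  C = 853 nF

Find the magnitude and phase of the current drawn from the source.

Step 1 — Angular frequency: ω = 2π·f = 2π·2000 = 1.257e+04 rad/s.
Step 2 — Component impedances:
  R: Z = R = 643 Ω
  L: Z = jωL = j·1.257e+04·0.00186 = 0 + j23.37 Ω
  C: Z = 1/(jωC) = -j/(ω·C) = 0 - j93.29 Ω
Step 3 — Series combination: Z_total = R + L + C = 643 - j69.92 Ω = 646.8∠-6.2° Ω.
Step 4 — Source phasor: V = 7.03∠-155.5° V = -6.397 - j2.915 V.
Step 5 — Ohm's law: I = V / Z_total = (-6.397 - j2.915) / (643 - j69.92) = -0.009345 - j0.00555 A.
Step 6 — Convert to polar: |I| = 0.01087 A, ∠I = -149.3°.

I = 0.01087∠-149.3° A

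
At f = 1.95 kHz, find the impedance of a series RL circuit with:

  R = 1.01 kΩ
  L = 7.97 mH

Step 1 — Angular frequency: ω = 2π·f = 2π·1950 = 1.225e+04 rad/s.
Step 2 — Component impedances:
  R: Z = R = 1010 Ω
  L: Z = jωL = j·1.225e+04·0.00797 = 0 + j97.65 Ω
Step 3 — Series combination: Z_total = R + L = 1010 + j97.65 Ω = 1015∠5.5° Ω.

Z = 1010 + j97.65 Ω = 1015∠5.5° Ω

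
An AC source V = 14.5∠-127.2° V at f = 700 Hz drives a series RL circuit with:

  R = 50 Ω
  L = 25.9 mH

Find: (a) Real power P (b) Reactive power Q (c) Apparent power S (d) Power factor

Step 1 — Angular frequency: ω = 2π·f = 2π·700 = 4398 rad/s.
Step 2 — Component impedances:
  R: Z = R = 50 Ω
  L: Z = jωL = j·4398·0.0259 = 0 + j113.9 Ω
Step 3 — Series combination: Z_total = R + L = 50 + j113.9 Ω = 124.4∠66.3° Ω.
Step 4 — Source phasor: V = 14.5∠-127.2° V = -8.767 - j11.55 V.
Step 5 — Current: I = V / Z = -0.1133 + j0.02721 A = 0.1166∠166.5° A.
Step 6 — Complex power: S = V·I* = 0.6793 + j1.548 VA.
Step 7 — Real power: P = Re(S) = 0.6793 W.
Step 8 — Reactive power: Q = Im(S) = 1.548 VAR.
Step 9 — Apparent power: |S| = 1.69 VA.
Step 10 — Power factor: PF = P/|S| = 0.4019 (lagging).

(a) P = 0.6793 W  (b) Q = 1.548 VAR  (c) S = 1.69 VA  (d) PF = 0.4019 (lagging)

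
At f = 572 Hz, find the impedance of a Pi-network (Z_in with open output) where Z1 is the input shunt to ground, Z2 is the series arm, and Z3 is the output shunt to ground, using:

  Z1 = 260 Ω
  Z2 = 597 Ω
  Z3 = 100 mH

Step 1 — Angular frequency: ω = 2π·f = 2π·572 = 3594 rad/s.
Step 2 — Component impedances:
  Z1: Z = R = 260 Ω
  Z2: Z = R = 597 Ω
  Z3: Z = jωL = j·3594·0.1 = 0 + j359.4 Ω
Step 3 — With open output, the series arm Z2 and the output shunt Z3 appear in series to ground: Z2 + Z3 = 597 + j359.4 Ω.
Step 4 — Parallel with input shunt Z1: Z_in = Z1 || (Z2 + Z3) = 192.9 + j28.13 Ω = 195∠8.3° Ω.

Z = 192.9 + j28.13 Ω = 195∠8.3° Ω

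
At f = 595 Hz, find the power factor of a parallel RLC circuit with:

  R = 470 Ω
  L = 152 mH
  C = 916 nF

Step 1 — Angular frequency: ω = 2π·f = 2π·595 = 3738 rad/s.
Step 2 — Component impedances:
  R: Z = R = 470 Ω
  L: Z = jωL = j·3738·0.152 = 0 + j568.3 Ω
  C: Z = 1/(jωC) = -j/(ω·C) = 0 - j292 Ω
Step 3 — Parallel combination: 1/Z_total = 1/R + 1/L + 1/C; Z_total = 291.5 - j228.1 Ω = 370.2∠-38.0° Ω.
Step 4 — Power factor: PF = cos(φ) = Re(Z)/|Z| = 291.54/370.17 = 0.7876.
Step 5 — Type: Im(Z) = -228.1 ⇒ leading (phase φ = -38.0°).

PF = 0.7876 (leading, φ = -38.0°)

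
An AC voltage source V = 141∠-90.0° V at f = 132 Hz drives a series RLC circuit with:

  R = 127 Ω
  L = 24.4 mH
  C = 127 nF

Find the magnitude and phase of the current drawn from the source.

Step 1 — Angular frequency: ω = 2π·f = 2π·132 = 829.4 rad/s.
Step 2 — Component impedances:
  R: Z = R = 127 Ω
  L: Z = jωL = j·829.4·0.0244 = 0 + j20.24 Ω
  C: Z = 1/(jωC) = -j/(ω·C) = 0 - j9494 Ω
Step 3 — Series combination: Z_total = R + L + C = 127 - j9474 Ω = 9474∠-89.2° Ω.
Step 4 — Source phasor: V = 141∠-90.0° V = 0 - j141 V.
Step 5 — Ohm's law: I = V / Z_total = (0 - j141) / (127 - j9474) = 0.01488 - j0.0001995 A.
Step 6 — Convert to polar: |I| = 0.01488 A, ∠I = -0.8°.

I = 0.01488∠-0.8° A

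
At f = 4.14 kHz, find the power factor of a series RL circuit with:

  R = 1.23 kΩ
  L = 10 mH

Step 1 — Angular frequency: ω = 2π·f = 2π·4140 = 2.601e+04 rad/s.
Step 2 — Component impedances:
  R: Z = R = 1230 Ω
  L: Z = jωL = j·2.601e+04·0.01 = 0 + j260.1 Ω
Step 3 — Series combination: Z_total = R + L = 1230 + j260.1 Ω = 1257∠11.9° Ω.
Step 4 — Power factor: PF = cos(φ) = Re(Z)/|Z| = 1230/1257.2 = 0.9784.
Step 5 — Type: Im(Z) = 260.1 ⇒ lagging (phase φ = 11.9°).

PF = 0.9784 (lagging, φ = 11.9°)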